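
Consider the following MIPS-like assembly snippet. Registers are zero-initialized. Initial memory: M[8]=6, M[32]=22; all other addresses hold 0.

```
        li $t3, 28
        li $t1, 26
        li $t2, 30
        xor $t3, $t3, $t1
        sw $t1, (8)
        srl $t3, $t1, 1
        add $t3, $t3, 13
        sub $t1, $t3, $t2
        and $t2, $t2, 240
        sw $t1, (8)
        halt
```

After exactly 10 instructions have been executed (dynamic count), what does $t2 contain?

16

after li $t3, 28: $t3=28
after li $t1, 26: $t1=26
after li $t2, 30: $t2=30
after xor $t3, $t3, $t1: $t3=28^26=6
sw $t1, (8) → M[8]=26
after srl $t3, $t1, 1: $t3=26>>1=13
after add $t3, $t3, 13: $t3=13+13=26
after sub $t1, $t3, $t2: $t1=26-30=-4
after and $t2, $t2, 240: $t2=30&240=16
sw $t1, (8) → M[8]=-4
After step 10: $t2 = 16.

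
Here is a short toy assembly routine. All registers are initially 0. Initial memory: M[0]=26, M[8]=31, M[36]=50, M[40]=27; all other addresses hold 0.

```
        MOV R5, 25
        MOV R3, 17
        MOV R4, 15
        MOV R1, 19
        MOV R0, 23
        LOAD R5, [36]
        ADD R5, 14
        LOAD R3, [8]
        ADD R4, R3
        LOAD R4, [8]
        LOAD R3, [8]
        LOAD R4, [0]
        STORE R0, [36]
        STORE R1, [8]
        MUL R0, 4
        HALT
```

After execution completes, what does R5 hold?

after MOV R5, 25: R5=25
after MOV R3, 17: R3=17
after MOV R4, 15: R4=15
after MOV R1, 19: R1=19
after MOV R0, 23: R0=23
after LOAD R5, [36]: R5=M[36]=50
after ADD R5, 14: R5=50+14=64
after LOAD R3, [8]: R3=M[8]=31
after ADD R4, R3: R4=15+31=46
after LOAD R4, [8]: R4=M[8]=31
after LOAD R3, [8]: R3=M[8]=31
after LOAD R4, [0]: R4=M[0]=26
STORE R0, [36] → M[36]=23
STORE R1, [8] → M[8]=19
after MUL R0, 4: R0=23*4=92
halt.

64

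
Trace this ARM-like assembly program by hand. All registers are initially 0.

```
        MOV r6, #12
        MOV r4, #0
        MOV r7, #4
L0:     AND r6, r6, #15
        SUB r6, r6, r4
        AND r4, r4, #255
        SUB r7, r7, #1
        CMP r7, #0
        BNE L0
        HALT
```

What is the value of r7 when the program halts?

0

r6=12
r4=0
r7=4
r6=12&15=12
r6=12-0=12
r4=0&255=0
r7=4-1=3
CMP r7, #0  (cmp 3,0)
BNE L0: taken
r6=12&15=12
r6=12-0=12
r4=0&255=0
r7=3-1=2
CMP r7, #0  (cmp 2,0)
BNE L0: taken
r6=12&15=12
r6=12-0=12
r4=0&255=0
r7=2-1=1
CMP r7, #0  (cmp 1,0)
BNE L0: taken
r6=12&15=12
r6=12-0=12
r4=0&255=0
r7=1-1=0
CMP r7, #0  (cmp 0,0)
BNE L0: not taken
halt.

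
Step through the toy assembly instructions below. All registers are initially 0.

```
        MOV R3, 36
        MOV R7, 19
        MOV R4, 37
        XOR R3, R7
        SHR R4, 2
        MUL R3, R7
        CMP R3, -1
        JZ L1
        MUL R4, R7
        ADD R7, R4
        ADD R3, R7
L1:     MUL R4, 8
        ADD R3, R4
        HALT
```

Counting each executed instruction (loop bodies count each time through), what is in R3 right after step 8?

R3=36
R7=19
R4=37
R3=36^19=55
R4=37>>2=9
R3=55*19=1045
CMP R3, -1  (cmp 1045,-1)
JZ L1: not taken
After step 8: R3 = 1045.

1045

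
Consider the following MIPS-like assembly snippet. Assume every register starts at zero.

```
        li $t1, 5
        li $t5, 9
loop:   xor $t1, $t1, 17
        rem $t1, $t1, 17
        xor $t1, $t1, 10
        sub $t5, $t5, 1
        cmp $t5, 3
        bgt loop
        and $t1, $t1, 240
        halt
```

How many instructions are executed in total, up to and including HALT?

40

$t1=5
$t5=9
$t1=5^17=20
$t1=20%17=3
$t1=3^10=9
$t5=9-1=8
cmp $t5, 3  (cmp 8,3)
bgt loop: taken
$t1=9^17=24
$t1=24%17=7
$t1=7^10=13
$t5=8-1=7
cmp $t5, 3  (cmp 7,3)
bgt loop: taken
$t1=13^17=28
$t1=28%17=11
$t1=11^10=1
$t5=7-1=6
cmp $t5, 3  (cmp 6,3)
bgt loop: taken
$t1=1^17=16
$t1=16%17=16
$t1=16^10=26
$t5=6-1=5
cmp $t5, 3  (cmp 5,3)
bgt loop: taken
$t1=26^17=11
$t1=11%17=11
$t1=11^10=1
$t5=5-1=4
cmp $t5, 3  (cmp 4,3)
bgt loop: taken
$t1=1^17=16
$t1=16%17=16
$t1=16^10=26
$t5=4-1=3
cmp $t5, 3  (cmp 3,3)
bgt loop: not taken
$t1=26&240=16
halt.
Total executed instructions: 40.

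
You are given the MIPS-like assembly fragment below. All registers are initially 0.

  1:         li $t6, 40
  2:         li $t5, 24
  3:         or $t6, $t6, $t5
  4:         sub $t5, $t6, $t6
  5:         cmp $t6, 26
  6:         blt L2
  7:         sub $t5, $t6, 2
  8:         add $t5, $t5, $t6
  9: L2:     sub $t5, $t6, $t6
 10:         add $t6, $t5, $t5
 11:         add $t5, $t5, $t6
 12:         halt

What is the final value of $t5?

0

$t6=40
$t5=24
$t6=40|24=56
$t5=56-56=0
cmp $t6, 26  (cmp 56,26)
blt L2: not taken
$t5=56-2=54
$t5=54+56=110
$t5=56-56=0
$t6=0+0=0
$t5=0+0=0
halt.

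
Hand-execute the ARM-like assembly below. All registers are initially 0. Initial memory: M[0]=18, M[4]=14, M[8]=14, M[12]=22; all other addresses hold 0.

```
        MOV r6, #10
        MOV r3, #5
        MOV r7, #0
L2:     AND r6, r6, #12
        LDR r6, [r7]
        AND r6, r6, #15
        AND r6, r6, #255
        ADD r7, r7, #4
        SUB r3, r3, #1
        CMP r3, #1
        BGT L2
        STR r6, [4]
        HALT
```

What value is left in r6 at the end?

6

MOV r6, #10 → r6=10
MOV r3, #5 → r3=5
MOV r7, #0 → r7=0
AND r6, r6, #12 → r6=10&12=8
LDR r6, [r7] → r6=M[0]=18
AND r6, r6, #15 → r6=18&15=2
AND r6, r6, #255 → r6=2&255=2
ADD r7, r7, #4 → r7=0+4=4
SUB r3, r3, #1 → r3=5-1=4
CMP r3, #1  (cmp 4,1)
BGT L2: taken
AND r6, r6, #12 → r6=2&12=0
LDR r6, [r7] → r6=M[4]=14
AND r6, r6, #15 → r6=14&15=14
AND r6, r6, #255 → r6=14&255=14
ADD r7, r7, #4 → r7=4+4=8
SUB r3, r3, #1 → r3=4-1=3
CMP r3, #1  (cmp 3,1)
BGT L2: taken
AND r6, r6, #12 → r6=14&12=12
LDR r6, [r7] → r6=M[8]=14
AND r6, r6, #15 → r6=14&15=14
AND r6, r6, #255 → r6=14&255=14
ADD r7, r7, #4 → r7=8+4=12
SUB r3, r3, #1 → r3=3-1=2
CMP r3, #1  (cmp 2,1)
BGT L2: taken
AND r6, r6, #12 → r6=14&12=12
LDR r6, [r7] → r6=M[12]=22
AND r6, r6, #15 → r6=22&15=6
AND r6, r6, #255 → r6=6&255=6
ADD r7, r7, #4 → r7=12+4=16
SUB r3, r3, #1 → r3=2-1=1
CMP r3, #1  (cmp 1,1)
BGT L2: not taken
STR r6, [4] → M[4]=6
halt.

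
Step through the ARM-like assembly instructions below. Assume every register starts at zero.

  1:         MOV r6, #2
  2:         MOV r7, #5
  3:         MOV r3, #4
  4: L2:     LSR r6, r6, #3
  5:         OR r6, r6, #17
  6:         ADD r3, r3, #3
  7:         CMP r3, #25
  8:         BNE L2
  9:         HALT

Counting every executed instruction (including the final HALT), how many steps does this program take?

39

after MOV r6, #2: r6=2
after MOV r7, #5: r7=5
after MOV r3, #4: r3=4
after LSR r6, r6, #3: r6=2>>3=0
after OR r6, r6, #17: r6=0|17=17
after ADD r3, r3, #3: r3=4+3=7
CMP r3, #25  (cmp 7,25)
BNE L2: taken
after LSR r6, r6, #3: r6=17>>3=2
after OR r6, r6, #17: r6=2|17=19
after ADD r3, r3, #3: r3=7+3=10
CMP r3, #25  (cmp 10,25)
BNE L2: taken
after LSR r6, r6, #3: r6=19>>3=2
after OR r6, r6, #17: r6=2|17=19
after ADD r3, r3, #3: r3=10+3=13
CMP r3, #25  (cmp 13,25)
BNE L2: taken
after LSR r6, r6, #3: r6=19>>3=2
after OR r6, r6, #17: r6=2|17=19
after ADD r3, r3, #3: r3=13+3=16
CMP r3, #25  (cmp 16,25)
BNE L2: taken
after LSR r6, r6, #3: r6=19>>3=2
after OR r6, r6, #17: r6=2|17=19
after ADD r3, r3, #3: r3=16+3=19
CMP r3, #25  (cmp 19,25)
BNE L2: taken
after LSR r6, r6, #3: r6=19>>3=2
after OR r6, r6, #17: r6=2|17=19
after ADD r3, r3, #3: r3=19+3=22
CMP r3, #25  (cmp 22,25)
BNE L2: taken
after LSR r6, r6, #3: r6=19>>3=2
after OR r6, r6, #17: r6=2|17=19
after ADD r3, r3, #3: r3=22+3=25
CMP r3, #25  (cmp 25,25)
BNE L2: not taken
halt.
Total executed instructions: 39.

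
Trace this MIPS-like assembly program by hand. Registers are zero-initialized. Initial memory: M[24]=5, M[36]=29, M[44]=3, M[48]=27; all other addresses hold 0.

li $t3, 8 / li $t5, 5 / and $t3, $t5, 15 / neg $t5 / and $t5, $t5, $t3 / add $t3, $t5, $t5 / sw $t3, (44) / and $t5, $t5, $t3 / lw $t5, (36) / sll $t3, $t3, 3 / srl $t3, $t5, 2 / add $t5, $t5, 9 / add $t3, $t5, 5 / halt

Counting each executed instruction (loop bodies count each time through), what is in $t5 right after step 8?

$t3=8
$t5=5
$t3=5&15=5
$t5=-(5)=-5
$t5=(-5)&5=1
$t3=1+1=2
sw $t3, (44) → M[44]=2
$t5=1&2=0
After step 8: $t5 = 0.

0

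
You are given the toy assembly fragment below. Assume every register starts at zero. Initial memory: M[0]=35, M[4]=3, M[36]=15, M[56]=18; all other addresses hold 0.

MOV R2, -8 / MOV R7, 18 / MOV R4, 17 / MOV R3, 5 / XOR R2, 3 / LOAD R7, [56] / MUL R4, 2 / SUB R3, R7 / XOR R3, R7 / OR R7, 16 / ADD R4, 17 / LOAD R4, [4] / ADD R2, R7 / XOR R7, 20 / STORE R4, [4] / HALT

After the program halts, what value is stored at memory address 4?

3

MOV R2, -8 → R2=-8
MOV R7, 18 → R7=18
MOV R4, 17 → R4=17
MOV R3, 5 → R3=5
XOR R2, 3 → R2=(-8)^3=-5
LOAD R7, [56] → R7=M[56]=18
MUL R4, 2 → R4=17*2=34
SUB R3, R7 → R3=5-18=-13
XOR R3, R7 → R3=(-13)^18=-31
OR R7, 16 → R7=18|16=18
ADD R4, 17 → R4=34+17=51
LOAD R4, [4] → R4=M[4]=3
ADD R2, R7 → R2=(-5)+18=13
XOR R7, 20 → R7=18^20=6
STORE R4, [4] → M[4]=3
halt.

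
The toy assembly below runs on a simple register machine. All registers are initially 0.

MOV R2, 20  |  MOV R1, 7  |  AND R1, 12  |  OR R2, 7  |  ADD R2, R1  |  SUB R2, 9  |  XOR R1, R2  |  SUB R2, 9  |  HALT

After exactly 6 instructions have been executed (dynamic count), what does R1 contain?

4

R2=20
R1=7
R1=7&12=4
R2=20|7=23
R2=23+4=27
R2=27-9=18
After step 6: R1 = 4.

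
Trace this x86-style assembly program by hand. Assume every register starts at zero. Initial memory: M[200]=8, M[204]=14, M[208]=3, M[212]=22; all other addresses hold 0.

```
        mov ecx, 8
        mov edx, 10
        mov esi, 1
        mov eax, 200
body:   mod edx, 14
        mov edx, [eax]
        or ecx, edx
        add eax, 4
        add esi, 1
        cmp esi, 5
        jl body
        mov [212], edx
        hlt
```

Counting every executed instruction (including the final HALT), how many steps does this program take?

ecx=8
edx=10
esi=1
eax=200
edx=10%14=10
edx=M[200]=8
ecx=8|8=8
eax=200+4=204
esi=1+1=2
cmp esi, 5  (cmp 2,5)
jl body: taken
edx=8%14=8
edx=M[204]=14
ecx=8|14=14
eax=204+4=208
esi=2+1=3
cmp esi, 5  (cmp 3,5)
jl body: taken
edx=14%14=0
edx=M[208]=3
ecx=14|3=15
eax=208+4=212
esi=3+1=4
cmp esi, 5  (cmp 4,5)
jl body: taken
edx=3%14=3
edx=M[212]=22
ecx=15|22=31
eax=212+4=216
esi=4+1=5
cmp esi, 5  (cmp 5,5)
jl body: not taken
mov [212], edx → M[212]=22
halt.
Total executed instructions: 34.

34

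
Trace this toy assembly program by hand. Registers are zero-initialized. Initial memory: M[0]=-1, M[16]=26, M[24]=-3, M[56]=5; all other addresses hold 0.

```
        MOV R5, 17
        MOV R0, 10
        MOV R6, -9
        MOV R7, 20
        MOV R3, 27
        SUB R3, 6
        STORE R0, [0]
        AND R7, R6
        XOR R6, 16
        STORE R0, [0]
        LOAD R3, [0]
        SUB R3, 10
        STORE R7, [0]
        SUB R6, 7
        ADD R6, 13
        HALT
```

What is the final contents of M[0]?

20

R5=17
R0=10
R6=-9
R7=20
R3=27
R3=27-6=21
STORE R0, [0] → M[0]=10
R7=20&(-9)=20
R6=(-9)^16=-25
STORE R0, [0] → M[0]=10
R3=M[0]=10
R3=10-10=0
STORE R7, [0] → M[0]=20
R6=(-25)-7=-32
R6=(-32)+13=-19
halt.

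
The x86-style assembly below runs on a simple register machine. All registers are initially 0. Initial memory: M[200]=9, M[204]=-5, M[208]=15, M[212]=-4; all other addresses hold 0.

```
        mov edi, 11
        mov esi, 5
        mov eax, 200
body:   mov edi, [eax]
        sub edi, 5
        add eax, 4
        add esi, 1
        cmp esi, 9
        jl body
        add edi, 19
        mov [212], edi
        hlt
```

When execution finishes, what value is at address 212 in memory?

10

mov edi, 11 → edi=11
mov esi, 5 → esi=5
mov eax, 200 → eax=200
mov edi, [eax] → edi=M[200]=9
sub edi, 5 → edi=9-5=4
add eax, 4 → eax=200+4=204
add esi, 1 → esi=5+1=6
cmp esi, 9  (cmp 6,9)
jl body: taken
mov edi, [eax] → edi=M[204]=-5
sub edi, 5 → edi=(-5)-5=-10
add eax, 4 → eax=204+4=208
add esi, 1 → esi=6+1=7
cmp esi, 9  (cmp 7,9)
jl body: taken
mov edi, [eax] → edi=M[208]=15
sub edi, 5 → edi=15-5=10
add eax, 4 → eax=208+4=212
add esi, 1 → esi=7+1=8
cmp esi, 9  (cmp 8,9)
jl body: taken
mov edi, [eax] → edi=M[212]=-4
sub edi, 5 → edi=(-4)-5=-9
add eax, 4 → eax=212+4=216
add esi, 1 → esi=8+1=9
cmp esi, 9  (cmp 9,9)
jl body: not taken
add edi, 19 → edi=(-9)+19=10
mov [212], edi → M[212]=10
halt.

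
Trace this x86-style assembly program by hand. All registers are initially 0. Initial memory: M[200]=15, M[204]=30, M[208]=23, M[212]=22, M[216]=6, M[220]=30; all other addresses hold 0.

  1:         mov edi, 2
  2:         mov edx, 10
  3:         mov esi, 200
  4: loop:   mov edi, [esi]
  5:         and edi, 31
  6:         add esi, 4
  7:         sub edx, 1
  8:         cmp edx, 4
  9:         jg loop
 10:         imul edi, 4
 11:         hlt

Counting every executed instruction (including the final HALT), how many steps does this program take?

41

after mov edi, 2: edi=2
after mov edx, 10: edx=10
after mov esi, 200: esi=200
after mov edi, [esi]: edi=M[200]=15
after and edi, 31: edi=15&31=15
after add esi, 4: esi=200+4=204
after sub edx, 1: edx=10-1=9
cmp edx, 4  (cmp 9,4)
jg loop: taken
after mov edi, [esi]: edi=M[204]=30
after and edi, 31: edi=30&31=30
after add esi, 4: esi=204+4=208
after sub edx, 1: edx=9-1=8
cmp edx, 4  (cmp 8,4)
jg loop: taken
after mov edi, [esi]: edi=M[208]=23
after and edi, 31: edi=23&31=23
after add esi, 4: esi=208+4=212
after sub edx, 1: edx=8-1=7
cmp edx, 4  (cmp 7,4)
jg loop: taken
after mov edi, [esi]: edi=M[212]=22
after and edi, 31: edi=22&31=22
after add esi, 4: esi=212+4=216
after sub edx, 1: edx=7-1=6
cmp edx, 4  (cmp 6,4)
jg loop: taken
after mov edi, [esi]: edi=M[216]=6
after and edi, 31: edi=6&31=6
after add esi, 4: esi=216+4=220
after sub edx, 1: edx=6-1=5
cmp edx, 4  (cmp 5,4)
jg loop: taken
after mov edi, [esi]: edi=M[220]=30
after and edi, 31: edi=30&31=30
after add esi, 4: esi=220+4=224
after sub edx, 1: edx=5-1=4
cmp edx, 4  (cmp 4,4)
jg loop: not taken
after imul edi, 4: edi=30*4=120
halt.
Total executed instructions: 41.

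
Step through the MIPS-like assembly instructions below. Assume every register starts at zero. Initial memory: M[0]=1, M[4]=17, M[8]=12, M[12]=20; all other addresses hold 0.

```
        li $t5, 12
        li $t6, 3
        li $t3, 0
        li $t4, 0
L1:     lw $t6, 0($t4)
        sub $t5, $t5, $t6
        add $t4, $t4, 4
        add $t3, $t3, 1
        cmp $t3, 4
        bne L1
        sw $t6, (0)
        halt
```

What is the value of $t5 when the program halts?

-38

$t5=12
$t6=3
$t3=0
$t4=0
$t6=M[0]=1
$t5=12-1=11
$t4=0+4=4
$t3=0+1=1
cmp $t3, 4  (cmp 1,4)
bne L1: taken
$t6=M[4]=17
$t5=11-17=-6
$t4=4+4=8
$t3=1+1=2
cmp $t3, 4  (cmp 2,4)
bne L1: taken
$t6=M[8]=12
$t5=(-6)-12=-18
$t4=8+4=12
$t3=2+1=3
cmp $t3, 4  (cmp 3,4)
bne L1: taken
$t6=M[12]=20
$t5=(-18)-20=-38
$t4=12+4=16
$t3=3+1=4
cmp $t3, 4  (cmp 4,4)
bne L1: not taken
sw $t6, (0) → M[0]=20
halt.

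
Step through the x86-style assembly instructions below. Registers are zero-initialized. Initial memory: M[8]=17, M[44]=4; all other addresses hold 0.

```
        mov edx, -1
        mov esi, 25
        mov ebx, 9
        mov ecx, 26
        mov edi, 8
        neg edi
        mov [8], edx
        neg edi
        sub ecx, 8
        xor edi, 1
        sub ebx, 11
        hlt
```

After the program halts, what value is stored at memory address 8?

mov edx, -1 → edx=-1
mov esi, 25 → esi=25
mov ebx, 9 → ebx=9
mov ecx, 26 → ecx=26
mov edi, 8 → edi=8
neg edi → edi=-(8)=-8
mov [8], edx → M[8]=-1
neg edi → edi=-(-8)=8
sub ecx, 8 → ecx=26-8=18
xor edi, 1 → edi=8^1=9
sub ebx, 11 → ebx=9-11=-2
halt.

-1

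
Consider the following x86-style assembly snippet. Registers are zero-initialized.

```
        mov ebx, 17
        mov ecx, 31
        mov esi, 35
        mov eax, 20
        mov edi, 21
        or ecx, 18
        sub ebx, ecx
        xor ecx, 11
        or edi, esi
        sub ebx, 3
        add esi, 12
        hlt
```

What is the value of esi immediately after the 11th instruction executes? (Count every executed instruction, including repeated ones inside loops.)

47

ebx=17
ecx=31
esi=35
eax=20
edi=21
ecx=31|18=31
ebx=17-31=-14
ecx=31^11=20
edi=21|35=55
ebx=(-14)-3=-17
esi=35+12=47
After step 11: esi = 47.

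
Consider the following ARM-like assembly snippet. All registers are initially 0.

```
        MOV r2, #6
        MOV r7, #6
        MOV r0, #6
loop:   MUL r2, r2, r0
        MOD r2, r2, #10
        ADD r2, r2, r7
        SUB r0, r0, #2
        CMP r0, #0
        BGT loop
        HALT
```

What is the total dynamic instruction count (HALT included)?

MOV r2, #6 → r2=6
MOV r7, #6 → r7=6
MOV r0, #6 → r0=6
MUL r2, r2, r0 → r2=6*6=36
MOD r2, r2, #10 → r2=36%10=6
ADD r2, r2, r7 → r2=6+6=12
SUB r0, r0, #2 → r0=6-2=4
CMP r0, #0  (cmp 4,0)
BGT loop: taken
MUL r2, r2, r0 → r2=12*4=48
MOD r2, r2, #10 → r2=48%10=8
ADD r2, r2, r7 → r2=8+6=14
SUB r0, r0, #2 → r0=4-2=2
CMP r0, #0  (cmp 2,0)
BGT loop: taken
MUL r2, r2, r0 → r2=14*2=28
MOD r2, r2, #10 → r2=28%10=8
ADD r2, r2, r7 → r2=8+6=14
SUB r0, r0, #2 → r0=2-2=0
CMP r0, #0  (cmp 0,0)
BGT loop: not taken
halt.
Total executed instructions: 22.

22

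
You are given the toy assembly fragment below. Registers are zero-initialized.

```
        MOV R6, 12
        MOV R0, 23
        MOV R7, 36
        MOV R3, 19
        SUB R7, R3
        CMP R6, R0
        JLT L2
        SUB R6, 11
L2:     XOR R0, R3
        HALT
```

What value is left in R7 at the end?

17

R6=12
R0=23
R7=36
R3=19
R7=36-19=17
CMP R6, R0  (cmp 12,23)
JLT L2: taken
R0=23^19=4
halt.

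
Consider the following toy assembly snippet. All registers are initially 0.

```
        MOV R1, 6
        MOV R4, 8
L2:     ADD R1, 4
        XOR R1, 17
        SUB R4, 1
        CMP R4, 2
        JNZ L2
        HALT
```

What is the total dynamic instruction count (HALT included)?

33

after MOV R1, 6: R1=6
after MOV R4, 8: R4=8
after ADD R1, 4: R1=6+4=10
after XOR R1, 17: R1=10^17=27
after SUB R4, 1: R4=8-1=7
CMP R4, 2  (cmp 7,2)
JNZ L2: taken
after ADD R1, 4: R1=27+4=31
after XOR R1, 17: R1=31^17=14
after SUB R4, 1: R4=7-1=6
CMP R4, 2  (cmp 6,2)
JNZ L2: taken
after ADD R1, 4: R1=14+4=18
after XOR R1, 17: R1=18^17=3
after SUB R4, 1: R4=6-1=5
CMP R4, 2  (cmp 5,2)
JNZ L2: taken
after ADD R1, 4: R1=3+4=7
after XOR R1, 17: R1=7^17=22
after SUB R4, 1: R4=5-1=4
CMP R4, 2  (cmp 4,2)
JNZ L2: taken
after ADD R1, 4: R1=22+4=26
after XOR R1, 17: R1=26^17=11
after SUB R4, 1: R4=4-1=3
CMP R4, 2  (cmp 3,2)
JNZ L2: taken
after ADD R1, 4: R1=11+4=15
after XOR R1, 17: R1=15^17=30
after SUB R4, 1: R4=3-1=2
CMP R4, 2  (cmp 2,2)
JNZ L2: not taken
halt.
Total executed instructions: 33.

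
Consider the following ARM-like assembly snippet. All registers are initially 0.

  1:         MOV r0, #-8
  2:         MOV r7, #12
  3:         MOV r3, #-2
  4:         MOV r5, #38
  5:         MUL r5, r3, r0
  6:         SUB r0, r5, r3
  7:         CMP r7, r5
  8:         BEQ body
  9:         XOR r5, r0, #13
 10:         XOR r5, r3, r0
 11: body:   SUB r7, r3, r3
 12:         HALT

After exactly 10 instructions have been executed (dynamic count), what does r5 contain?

-20

MOV r0, #-8 → r0=-8
MOV r7, #12 → r7=12
MOV r3, #-2 → r3=-2
MOV r5, #38 → r5=38
MUL r5, r3, r0 → r5=(-2)*(-8)=16
SUB r0, r5, r3 → r0=16-(-2)=18
CMP r7, r5  (cmp 12,16)
BEQ body: not taken
XOR r5, r0, #13 → r5=18^13=31
XOR r5, r3, r0 → r5=(-2)^18=-20
After step 10: r5 = -20.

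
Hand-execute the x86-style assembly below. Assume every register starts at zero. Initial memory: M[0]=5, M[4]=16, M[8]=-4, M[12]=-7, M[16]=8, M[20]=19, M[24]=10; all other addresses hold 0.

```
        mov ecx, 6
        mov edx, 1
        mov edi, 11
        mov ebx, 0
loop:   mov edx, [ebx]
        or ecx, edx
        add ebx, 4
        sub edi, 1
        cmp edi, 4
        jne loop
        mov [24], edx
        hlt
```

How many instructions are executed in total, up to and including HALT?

mov ecx, 6 → ecx=6
mov edx, 1 → edx=1
mov edi, 11 → edi=11
mov ebx, 0 → ebx=0
mov edx, [ebx] → edx=M[0]=5
or ecx, edx → ecx=6|5=7
add ebx, 4 → ebx=0+4=4
sub edi, 1 → edi=11-1=10
cmp edi, 4  (cmp 10,4)
jne loop: taken
mov edx, [ebx] → edx=M[4]=16
or ecx, edx → ecx=7|16=23
add ebx, 4 → ebx=4+4=8
sub edi, 1 → edi=10-1=9
cmp edi, 4  (cmp 9,4)
jne loop: taken
mov edx, [ebx] → edx=M[8]=-4
or ecx, edx → ecx=23|(-4)=-1
add ebx, 4 → ebx=8+4=12
sub edi, 1 → edi=9-1=8
cmp edi, 4  (cmp 8,4)
jne loop: taken
mov edx, [ebx] → edx=M[12]=-7
or ecx, edx → ecx=(-1)|(-7)=-1
add ebx, 4 → ebx=12+4=16
sub edi, 1 → edi=8-1=7
cmp edi, 4  (cmp 7,4)
jne loop: taken
mov edx, [ebx] → edx=M[16]=8
or ecx, edx → ecx=(-1)|8=-1
add ebx, 4 → ebx=16+4=20
sub edi, 1 → edi=7-1=6
cmp edi, 4  (cmp 6,4)
jne loop: taken
mov edx, [ebx] → edx=M[20]=19
or ecx, edx → ecx=(-1)|19=-1
add ebx, 4 → ebx=20+4=24
sub edi, 1 → edi=6-1=5
cmp edi, 4  (cmp 5,4)
jne loop: taken
mov edx, [ebx] → edx=M[24]=10
or ecx, edx → ecx=(-1)|10=-1
add ebx, 4 → ebx=24+4=28
sub edi, 1 → edi=5-1=4
cmp edi, 4  (cmp 4,4)
jne loop: not taken
mov [24], edx → M[24]=10
halt.
Total executed instructions: 48.

48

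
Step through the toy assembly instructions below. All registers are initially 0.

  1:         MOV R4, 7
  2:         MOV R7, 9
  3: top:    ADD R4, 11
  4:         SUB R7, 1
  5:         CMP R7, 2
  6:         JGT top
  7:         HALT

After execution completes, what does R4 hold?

MOV R4, 7 → R4=7
MOV R7, 9 → R7=9
ADD R4, 11 → R4=7+11=18
SUB R7, 1 → R7=9-1=8
CMP R7, 2  (cmp 8,2)
JGT top: taken
ADD R4, 11 → R4=18+11=29
SUB R7, 1 → R7=8-1=7
CMP R7, 2  (cmp 7,2)
JGT top: taken
ADD R4, 11 → R4=29+11=40
SUB R7, 1 → R7=7-1=6
CMP R7, 2  (cmp 6,2)
JGT top: taken
ADD R4, 11 → R4=40+11=51
SUB R7, 1 → R7=6-1=5
CMP R7, 2  (cmp 5,2)
JGT top: taken
ADD R4, 11 → R4=51+11=62
SUB R7, 1 → R7=5-1=4
CMP R7, 2  (cmp 4,2)
JGT top: taken
ADD R4, 11 → R4=62+11=73
SUB R7, 1 → R7=4-1=3
CMP R7, 2  (cmp 3,2)
JGT top: taken
ADD R4, 11 → R4=73+11=84
SUB R7, 1 → R7=3-1=2
CMP R7, 2  (cmp 2,2)
JGT top: not taken
halt.

84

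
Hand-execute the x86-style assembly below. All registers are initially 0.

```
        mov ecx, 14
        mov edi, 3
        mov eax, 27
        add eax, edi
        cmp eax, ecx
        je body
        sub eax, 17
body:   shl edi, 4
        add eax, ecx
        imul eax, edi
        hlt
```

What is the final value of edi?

48

after mov ecx, 14: ecx=14
after mov edi, 3: edi=3
after mov eax, 27: eax=27
after add eax, edi: eax=27+3=30
cmp eax, ecx  (cmp 30,14)
je body: not taken
after sub eax, 17: eax=30-17=13
after shl edi, 4: edi=3<<4=48
after add eax, ecx: eax=13+14=27
after imul eax, edi: eax=27*48=1296
halt.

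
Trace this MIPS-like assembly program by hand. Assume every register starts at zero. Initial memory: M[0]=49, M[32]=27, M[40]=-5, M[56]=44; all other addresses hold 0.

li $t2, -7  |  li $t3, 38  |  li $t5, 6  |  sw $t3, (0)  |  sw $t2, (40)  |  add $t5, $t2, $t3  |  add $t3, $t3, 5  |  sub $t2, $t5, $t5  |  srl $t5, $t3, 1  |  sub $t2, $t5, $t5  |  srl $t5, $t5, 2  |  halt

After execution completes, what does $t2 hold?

0

$t2=-7
$t3=38
$t5=6
sw $t3, (0) → M[0]=38
sw $t2, (40) → M[40]=-7
$t5=(-7)+38=31
$t3=38+5=43
$t2=31-31=0
$t5=43>>1=21
$t2=21-21=0
$t5=21>>2=5
halt.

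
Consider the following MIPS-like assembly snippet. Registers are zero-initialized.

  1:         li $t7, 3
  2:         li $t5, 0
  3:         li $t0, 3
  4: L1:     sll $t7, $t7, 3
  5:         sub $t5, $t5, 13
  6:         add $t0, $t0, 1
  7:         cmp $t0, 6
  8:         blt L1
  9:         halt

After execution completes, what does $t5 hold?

li $t7, 3 → $t7=3
li $t5, 0 → $t5=0
li $t0, 3 → $t0=3
sll $t7, $t7, 3 → $t7=3<<3=24
sub $t5, $t5, 13 → $t5=0-13=-13
add $t0, $t0, 1 → $t0=3+1=4
cmp $t0, 6  (cmp 4,6)
blt L1: taken
sll $t7, $t7, 3 → $t7=24<<3=192
sub $t5, $t5, 13 → $t5=(-13)-13=-26
add $t0, $t0, 1 → $t0=4+1=5
cmp $t0, 6  (cmp 5,6)
blt L1: taken
sll $t7, $t7, 3 → $t7=192<<3=1536
sub $t5, $t5, 13 → $t5=(-26)-13=-39
add $t0, $t0, 1 → $t0=5+1=6
cmp $t0, 6  (cmp 6,6)
blt L1: not taken
halt.

-39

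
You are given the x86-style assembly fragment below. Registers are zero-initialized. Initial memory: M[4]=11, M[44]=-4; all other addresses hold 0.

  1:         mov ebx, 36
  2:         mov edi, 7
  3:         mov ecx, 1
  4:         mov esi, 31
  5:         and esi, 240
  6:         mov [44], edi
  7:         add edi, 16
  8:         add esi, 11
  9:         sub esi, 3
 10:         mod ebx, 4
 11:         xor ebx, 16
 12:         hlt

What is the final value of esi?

24

mov ebx, 36 → ebx=36
mov edi, 7 → edi=7
mov ecx, 1 → ecx=1
mov esi, 31 → esi=31
and esi, 240 → esi=31&240=16
mov [44], edi → M[44]=7
add edi, 16 → edi=7+16=23
add esi, 11 → esi=16+11=27
sub esi, 3 → esi=27-3=24
mod ebx, 4 → ebx=36%4=0
xor ebx, 16 → ebx=0^16=16
halt.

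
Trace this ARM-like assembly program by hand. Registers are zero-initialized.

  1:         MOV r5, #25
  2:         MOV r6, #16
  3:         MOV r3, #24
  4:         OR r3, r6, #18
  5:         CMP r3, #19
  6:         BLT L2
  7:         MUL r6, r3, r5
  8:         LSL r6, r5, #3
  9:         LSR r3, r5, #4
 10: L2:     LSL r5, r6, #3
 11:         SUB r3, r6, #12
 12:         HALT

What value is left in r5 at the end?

after MOV r5, #25: r5=25
after MOV r6, #16: r6=16
after MOV r3, #24: r3=24
after OR r3, r6, #18: r3=16|18=18
CMP r3, #19  (cmp 18,19)
BLT L2: taken
after LSL r5, r6, #3: r5=16<<3=128
after SUB r3, r6, #12: r3=16-12=4
halt.

128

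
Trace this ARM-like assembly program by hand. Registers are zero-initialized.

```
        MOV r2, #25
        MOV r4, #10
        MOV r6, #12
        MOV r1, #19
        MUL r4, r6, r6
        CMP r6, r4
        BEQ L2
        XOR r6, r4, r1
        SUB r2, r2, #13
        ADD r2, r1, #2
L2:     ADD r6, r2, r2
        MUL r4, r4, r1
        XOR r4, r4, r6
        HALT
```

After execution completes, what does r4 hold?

after MOV r2, #25: r2=25
after MOV r4, #10: r4=10
after MOV r6, #12: r6=12
after MOV r1, #19: r1=19
after MUL r4, r6, r6: r4=12*12=144
CMP r6, r4  (cmp 12,144)
BEQ L2: not taken
after XOR r6, r4, r1: r6=144^19=131
after SUB r2, r2, #13: r2=25-13=12
after ADD r2, r1, #2: r2=19+2=21
after ADD r6, r2, r2: r6=21+21=42
after MUL r4, r4, r1: r4=144*19=2736
after XOR r4, r4, r6: r4=2736^42=2714
halt.

2714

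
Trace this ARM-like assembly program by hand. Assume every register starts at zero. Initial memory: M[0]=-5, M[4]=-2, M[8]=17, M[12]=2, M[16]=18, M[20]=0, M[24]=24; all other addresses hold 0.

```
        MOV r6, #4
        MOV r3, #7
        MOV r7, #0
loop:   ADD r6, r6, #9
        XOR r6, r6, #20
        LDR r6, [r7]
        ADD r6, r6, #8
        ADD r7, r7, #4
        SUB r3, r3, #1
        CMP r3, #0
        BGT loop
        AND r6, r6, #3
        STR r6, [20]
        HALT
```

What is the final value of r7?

MOV r6, #4 → r6=4
MOV r3, #7 → r3=7
MOV r7, #0 → r7=0
ADD r6, r6, #9 → r6=4+9=13
XOR r6, r6, #20 → r6=13^20=25
LDR r6, [r7] → r6=M[0]=-5
ADD r6, r6, #8 → r6=(-5)+8=3
ADD r7, r7, #4 → r7=0+4=4
SUB r3, r3, #1 → r3=7-1=6
CMP r3, #0  (cmp 6,0)
BGT loop: taken
ADD r6, r6, #9 → r6=3+9=12
XOR r6, r6, #20 → r6=12^20=24
LDR r6, [r7] → r6=M[4]=-2
ADD r6, r6, #8 → r6=(-2)+8=6
ADD r7, r7, #4 → r7=4+4=8
SUB r3, r3, #1 → r3=6-1=5
CMP r3, #0  (cmp 5,0)
BGT loop: taken
ADD r6, r6, #9 → r6=6+9=15
XOR r6, r6, #20 → r6=15^20=27
LDR r6, [r7] → r6=M[8]=17
ADD r6, r6, #8 → r6=17+8=25
ADD r7, r7, #4 → r7=8+4=12
SUB r3, r3, #1 → r3=5-1=4
CMP r3, #0  (cmp 4,0)
BGT loop: taken
ADD r6, r6, #9 → r6=25+9=34
XOR r6, r6, #20 → r6=34^20=54
LDR r6, [r7] → r6=M[12]=2
ADD r6, r6, #8 → r6=2+8=10
ADD r7, r7, #4 → r7=12+4=16
SUB r3, r3, #1 → r3=4-1=3
CMP r3, #0  (cmp 3,0)
BGT loop: taken
ADD r6, r6, #9 → r6=10+9=19
XOR r6, r6, #20 → r6=19^20=7
LDR r6, [r7] → r6=M[16]=18
ADD r6, r6, #8 → r6=18+8=26
ADD r7, r7, #4 → r7=16+4=20
SUB r3, r3, #1 → r3=3-1=2
CMP r3, #0  (cmp 2,0)
BGT loop: taken
ADD r6, r6, #9 → r6=26+9=35
XOR r6, r6, #20 → r6=35^20=55
LDR r6, [r7] → r6=M[20]=0
ADD r6, r6, #8 → r6=0+8=8
ADD r7, r7, #4 → r7=20+4=24
SUB r3, r3, #1 → r3=2-1=1
CMP r3, #0  (cmp 1,0)
BGT loop: taken
ADD r6, r6, #9 → r6=8+9=17
XOR r6, r6, #20 → r6=17^20=5
LDR r6, [r7] → r6=M[24]=24
ADD r6, r6, #8 → r6=24+8=32
ADD r7, r7, #4 → r7=24+4=28
SUB r3, r3, #1 → r3=1-1=0
CMP r3, #0  (cmp 0,0)
BGT loop: not taken
AND r6, r6, #3 → r6=32&3=0
STR r6, [20] → M[20]=0
halt.

28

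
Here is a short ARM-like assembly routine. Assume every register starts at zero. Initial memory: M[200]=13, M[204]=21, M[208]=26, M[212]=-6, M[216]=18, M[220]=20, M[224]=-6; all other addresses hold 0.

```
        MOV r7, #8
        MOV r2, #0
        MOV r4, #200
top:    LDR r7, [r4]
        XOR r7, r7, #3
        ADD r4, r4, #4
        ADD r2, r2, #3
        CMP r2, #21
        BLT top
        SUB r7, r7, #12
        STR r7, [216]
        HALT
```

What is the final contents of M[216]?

after MOV r7, #8: r7=8
after MOV r2, #0: r2=0
after MOV r4, #200: r4=200
after LDR r7, [r4]: r7=M[200]=13
after XOR r7, r7, #3: r7=13^3=14
after ADD r4, r4, #4: r4=200+4=204
after ADD r2, r2, #3: r2=0+3=3
CMP r2, #21  (cmp 3,21)
BLT top: taken
after LDR r7, [r4]: r7=M[204]=21
after XOR r7, r7, #3: r7=21^3=22
after ADD r4, r4, #4: r4=204+4=208
after ADD r2, r2, #3: r2=3+3=6
CMP r2, #21  (cmp 6,21)
BLT top: taken
after LDR r7, [r4]: r7=M[208]=26
after XOR r7, r7, #3: r7=26^3=25
after ADD r4, r4, #4: r4=208+4=212
after ADD r2, r2, #3: r2=6+3=9
CMP r2, #21  (cmp 9,21)
BLT top: taken
after LDR r7, [r4]: r7=M[212]=-6
after XOR r7, r7, #3: r7=(-6)^3=-7
after ADD r4, r4, #4: r4=212+4=216
after ADD r2, r2, #3: r2=9+3=12
CMP r2, #21  (cmp 12,21)
BLT top: taken
after LDR r7, [r4]: r7=M[216]=18
after XOR r7, r7, #3: r7=18^3=17
after ADD r4, r4, #4: r4=216+4=220
after ADD r2, r2, #3: r2=12+3=15
CMP r2, #21  (cmp 15,21)
BLT top: taken
after LDR r7, [r4]: r7=M[220]=20
after XOR r7, r7, #3: r7=20^3=23
after ADD r4, r4, #4: r4=220+4=224
after ADD r2, r2, #3: r2=15+3=18
CMP r2, #21  (cmp 18,21)
BLT top: taken
after LDR r7, [r4]: r7=M[224]=-6
after XOR r7, r7, #3: r7=(-6)^3=-7
after ADD r4, r4, #4: r4=224+4=228
after ADD r2, r2, #3: r2=18+3=21
CMP r2, #21  (cmp 21,21)
BLT top: not taken
after SUB r7, r7, #12: r7=(-7)-12=-19
STR r7, [216] → M[216]=-19
halt.

-19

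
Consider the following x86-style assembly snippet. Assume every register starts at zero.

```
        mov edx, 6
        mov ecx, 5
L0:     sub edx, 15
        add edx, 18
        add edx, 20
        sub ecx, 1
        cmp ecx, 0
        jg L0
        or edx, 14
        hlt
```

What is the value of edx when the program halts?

127

after mov edx, 6: edx=6
after mov ecx, 5: ecx=5
after sub edx, 15: edx=6-15=-9
after add edx, 18: edx=(-9)+18=9
after add edx, 20: edx=9+20=29
after sub ecx, 1: ecx=5-1=4
cmp ecx, 0  (cmp 4,0)
jg L0: taken
after sub edx, 15: edx=29-15=14
after add edx, 18: edx=14+18=32
after add edx, 20: edx=32+20=52
after sub ecx, 1: ecx=4-1=3
cmp ecx, 0  (cmp 3,0)
jg L0: taken
after sub edx, 15: edx=52-15=37
after add edx, 18: edx=37+18=55
after add edx, 20: edx=55+20=75
after sub ecx, 1: ecx=3-1=2
cmp ecx, 0  (cmp 2,0)
jg L0: taken
after sub edx, 15: edx=75-15=60
after add edx, 18: edx=60+18=78
after add edx, 20: edx=78+20=98
after sub ecx, 1: ecx=2-1=1
cmp ecx, 0  (cmp 1,0)
jg L0: taken
after sub edx, 15: edx=98-15=83
after add edx, 18: edx=83+18=101
after add edx, 20: edx=101+20=121
after sub ecx, 1: ecx=1-1=0
cmp ecx, 0  (cmp 0,0)
jg L0: not taken
after or edx, 14: edx=121|14=127
halt.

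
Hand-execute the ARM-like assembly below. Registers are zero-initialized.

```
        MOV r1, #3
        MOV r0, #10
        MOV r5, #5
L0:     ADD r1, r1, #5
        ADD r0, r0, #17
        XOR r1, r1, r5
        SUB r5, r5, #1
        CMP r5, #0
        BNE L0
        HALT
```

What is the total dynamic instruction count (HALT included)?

34

MOV r1, #3 → r1=3
MOV r0, #10 → r0=10
MOV r5, #5 → r5=5
ADD r1, r1, #5 → r1=3+5=8
ADD r0, r0, #17 → r0=10+17=27
XOR r1, r1, r5 → r1=8^5=13
SUB r5, r5, #1 → r5=5-1=4
CMP r5, #0  (cmp 4,0)
BNE L0: taken
ADD r1, r1, #5 → r1=13+5=18
ADD r0, r0, #17 → r0=27+17=44
XOR r1, r1, r5 → r1=18^4=22
SUB r5, r5, #1 → r5=4-1=3
CMP r5, #0  (cmp 3,0)
BNE L0: taken
ADD r1, r1, #5 → r1=22+5=27
ADD r0, r0, #17 → r0=44+17=61
XOR r1, r1, r5 → r1=27^3=24
SUB r5, r5, #1 → r5=3-1=2
CMP r5, #0  (cmp 2,0)
BNE L0: taken
ADD r1, r1, #5 → r1=24+5=29
ADD r0, r0, #17 → r0=61+17=78
XOR r1, r1, r5 → r1=29^2=31
SUB r5, r5, #1 → r5=2-1=1
CMP r5, #0  (cmp 1,0)
BNE L0: taken
ADD r1, r1, #5 → r1=31+5=36
ADD r0, r0, #17 → r0=78+17=95
XOR r1, r1, r5 → r1=36^1=37
SUB r5, r5, #1 → r5=1-1=0
CMP r5, #0  (cmp 0,0)
BNE L0: not taken
halt.
Total executed instructions: 34.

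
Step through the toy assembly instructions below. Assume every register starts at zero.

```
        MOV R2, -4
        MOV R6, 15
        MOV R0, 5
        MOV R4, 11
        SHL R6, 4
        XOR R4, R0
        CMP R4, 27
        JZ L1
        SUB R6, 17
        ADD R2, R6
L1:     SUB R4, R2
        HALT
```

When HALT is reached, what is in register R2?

after MOV R2, -4: R2=-4
after MOV R6, 15: R6=15
after MOV R0, 5: R0=5
after MOV R4, 11: R4=11
after SHL R6, 4: R6=15<<4=240
after XOR R4, R0: R4=11^5=14
CMP R4, 27  (cmp 14,27)
JZ L1: not taken
after SUB R6, 17: R6=240-17=223
after ADD R2, R6: R2=(-4)+223=219
after SUB R4, R2: R4=14-219=-205
halt.

219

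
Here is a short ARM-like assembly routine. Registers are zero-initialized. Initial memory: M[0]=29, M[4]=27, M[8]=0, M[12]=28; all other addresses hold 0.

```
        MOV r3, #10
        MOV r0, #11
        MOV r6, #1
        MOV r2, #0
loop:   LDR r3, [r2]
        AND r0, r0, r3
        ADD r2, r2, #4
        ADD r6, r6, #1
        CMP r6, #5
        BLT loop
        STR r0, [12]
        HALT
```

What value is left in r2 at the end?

16

r3=10
r0=11
r6=1
r2=0
r3=M[0]=29
r0=11&29=9
r2=0+4=4
r6=1+1=2
CMP r6, #5  (cmp 2,5)
BLT loop: taken
r3=M[4]=27
r0=9&27=9
r2=4+4=8
r6=2+1=3
CMP r6, #5  (cmp 3,5)
BLT loop: taken
r3=M[8]=0
r0=9&0=0
r2=8+4=12
r6=3+1=4
CMP r6, #5  (cmp 4,5)
BLT loop: taken
r3=M[12]=28
r0=0&28=0
r2=12+4=16
r6=4+1=5
CMP r6, #5  (cmp 5,5)
BLT loop: not taken
STR r0, [12] → M[12]=0
halt.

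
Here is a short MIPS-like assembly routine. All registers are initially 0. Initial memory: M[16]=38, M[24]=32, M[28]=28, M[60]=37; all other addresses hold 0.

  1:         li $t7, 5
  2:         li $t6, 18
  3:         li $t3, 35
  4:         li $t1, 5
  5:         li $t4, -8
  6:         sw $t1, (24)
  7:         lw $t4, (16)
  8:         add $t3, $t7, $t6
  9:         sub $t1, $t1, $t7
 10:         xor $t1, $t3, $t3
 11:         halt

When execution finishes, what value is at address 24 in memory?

after li $t7, 5: $t7=5
after li $t6, 18: $t6=18
after li $t3, 35: $t3=35
after li $t1, 5: $t1=5
after li $t4, -8: $t4=-8
sw $t1, (24) → M[24]=5
after lw $t4, (16): $t4=M[16]=38
after add $t3, $t7, $t6: $t3=5+18=23
after sub $t1, $t1, $t7: $t1=5-5=0
after xor $t1, $t3, $t3: $t1=23^23=0
halt.

5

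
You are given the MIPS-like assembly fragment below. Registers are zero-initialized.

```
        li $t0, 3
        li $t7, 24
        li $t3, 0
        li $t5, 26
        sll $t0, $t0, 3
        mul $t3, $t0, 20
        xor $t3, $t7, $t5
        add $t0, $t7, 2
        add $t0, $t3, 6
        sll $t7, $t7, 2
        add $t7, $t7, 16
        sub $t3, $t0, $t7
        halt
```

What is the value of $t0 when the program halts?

8

li $t0, 3 → $t0=3
li $t7, 24 → $t7=24
li $t3, 0 → $t3=0
li $t5, 26 → $t5=26
sll $t0, $t0, 3 → $t0=3<<3=24
mul $t3, $t0, 20 → $t3=24*20=480
xor $t3, $t7, $t5 → $t3=24^26=2
add $t0, $t7, 2 → $t0=24+2=26
add $t0, $t3, 6 → $t0=2+6=8
sll $t7, $t7, 2 → $t7=24<<2=96
add $t7, $t7, 16 → $t7=96+16=112
sub $t3, $t0, $t7 → $t3=8-112=-104
halt.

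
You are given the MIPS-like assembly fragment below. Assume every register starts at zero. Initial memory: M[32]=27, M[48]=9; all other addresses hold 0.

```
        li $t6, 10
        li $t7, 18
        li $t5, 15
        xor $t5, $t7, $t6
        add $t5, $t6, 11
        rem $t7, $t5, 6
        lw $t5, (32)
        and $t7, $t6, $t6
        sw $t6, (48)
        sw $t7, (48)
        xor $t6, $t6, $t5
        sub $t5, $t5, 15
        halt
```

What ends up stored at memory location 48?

10

after li $t6, 10: $t6=10
after li $t7, 18: $t7=18
after li $t5, 15: $t5=15
after xor $t5, $t7, $t6: $t5=18^10=24
after add $t5, $t6, 11: $t5=10+11=21
after rem $t7, $t5, 6: $t7=21%6=3
after lw $t5, (32): $t5=M[32]=27
after and $t7, $t6, $t6: $t7=10&10=10
sw $t6, (48) → M[48]=10
sw $t7, (48) → M[48]=10
after xor $t6, $t6, $t5: $t6=10^27=17
after sub $t5, $t5, 15: $t5=27-15=12
halt.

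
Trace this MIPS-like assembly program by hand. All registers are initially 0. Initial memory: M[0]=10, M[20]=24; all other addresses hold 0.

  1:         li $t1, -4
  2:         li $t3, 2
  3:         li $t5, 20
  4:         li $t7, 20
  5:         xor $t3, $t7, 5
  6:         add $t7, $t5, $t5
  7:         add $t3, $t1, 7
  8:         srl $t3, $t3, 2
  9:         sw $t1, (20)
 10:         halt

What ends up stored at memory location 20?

-4

after li $t1, -4: $t1=-4
after li $t3, 2: $t3=2
after li $t5, 20: $t5=20
after li $t7, 20: $t7=20
after xor $t3, $t7, 5: $t3=20^5=17
after add $t7, $t5, $t5: $t7=20+20=40
after add $t3, $t1, 7: $t3=(-4)+7=3
after srl $t3, $t3, 2: $t3=3>>2=0
sw $t1, (20) → M[20]=-4
halt.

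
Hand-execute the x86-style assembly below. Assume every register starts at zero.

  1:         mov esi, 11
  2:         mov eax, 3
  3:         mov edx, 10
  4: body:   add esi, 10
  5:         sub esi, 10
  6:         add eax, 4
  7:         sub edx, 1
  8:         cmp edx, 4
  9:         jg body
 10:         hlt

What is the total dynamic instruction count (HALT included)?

40

mov esi, 11 → esi=11
mov eax, 3 → eax=3
mov edx, 10 → edx=10
add esi, 10 → esi=11+10=21
sub esi, 10 → esi=21-10=11
add eax, 4 → eax=3+4=7
sub edx, 1 → edx=10-1=9
cmp edx, 4  (cmp 9,4)
jg body: taken
add esi, 10 → esi=11+10=21
sub esi, 10 → esi=21-10=11
add eax, 4 → eax=7+4=11
sub edx, 1 → edx=9-1=8
cmp edx, 4  (cmp 8,4)
jg body: taken
add esi, 10 → esi=11+10=21
sub esi, 10 → esi=21-10=11
add eax, 4 → eax=11+4=15
sub edx, 1 → edx=8-1=7
cmp edx, 4  (cmp 7,4)
jg body: taken
add esi, 10 → esi=11+10=21
sub esi, 10 → esi=21-10=11
add eax, 4 → eax=15+4=19
sub edx, 1 → edx=7-1=6
cmp edx, 4  (cmp 6,4)
jg body: taken
add esi, 10 → esi=11+10=21
sub esi, 10 → esi=21-10=11
add eax, 4 → eax=19+4=23
sub edx, 1 → edx=6-1=5
cmp edx, 4  (cmp 5,4)
jg body: taken
add esi, 10 → esi=11+10=21
sub esi, 10 → esi=21-10=11
add eax, 4 → eax=23+4=27
sub edx, 1 → edx=5-1=4
cmp edx, 4  (cmp 4,4)
jg body: not taken
halt.
Total executed instructions: 40.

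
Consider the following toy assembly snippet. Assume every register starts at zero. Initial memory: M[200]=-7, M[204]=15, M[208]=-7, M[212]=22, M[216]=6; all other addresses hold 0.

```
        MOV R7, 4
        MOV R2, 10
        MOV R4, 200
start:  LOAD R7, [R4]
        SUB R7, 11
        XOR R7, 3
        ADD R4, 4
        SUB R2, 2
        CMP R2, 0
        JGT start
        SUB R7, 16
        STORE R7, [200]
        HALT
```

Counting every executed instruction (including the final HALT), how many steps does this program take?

41

after MOV R7, 4: R7=4
after MOV R2, 10: R2=10
after MOV R4, 200: R4=200
after LOAD R7, [R4]: R7=M[200]=-7
after SUB R7, 11: R7=(-7)-11=-18
after XOR R7, 3: R7=(-18)^3=-19
after ADD R4, 4: R4=200+4=204
after SUB R2, 2: R2=10-2=8
CMP R2, 0  (cmp 8,0)
JGT start: taken
after LOAD R7, [R4]: R7=M[204]=15
after SUB R7, 11: R7=15-11=4
after XOR R7, 3: R7=4^3=7
after ADD R4, 4: R4=204+4=208
after SUB R2, 2: R2=8-2=6
CMP R2, 0  (cmp 6,0)
JGT start: taken
after LOAD R7, [R4]: R7=M[208]=-7
after SUB R7, 11: R7=(-7)-11=-18
after XOR R7, 3: R7=(-18)^3=-19
after ADD R4, 4: R4=208+4=212
after SUB R2, 2: R2=6-2=4
CMP R2, 0  (cmp 4,0)
JGT start: taken
after LOAD R7, [R4]: R7=M[212]=22
after SUB R7, 11: R7=22-11=11
after XOR R7, 3: R7=11^3=8
after ADD R4, 4: R4=212+4=216
after SUB R2, 2: R2=4-2=2
CMP R2, 0  (cmp 2,0)
JGT start: taken
after LOAD R7, [R4]: R7=M[216]=6
after SUB R7, 11: R7=6-11=-5
after XOR R7, 3: R7=(-5)^3=-8
after ADD R4, 4: R4=216+4=220
after SUB R2, 2: R2=2-2=0
CMP R2, 0  (cmp 0,0)
JGT start: not taken
after SUB R7, 16: R7=(-8)-16=-24
STORE R7, [200] → M[200]=-24
halt.
Total executed instructions: 41.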